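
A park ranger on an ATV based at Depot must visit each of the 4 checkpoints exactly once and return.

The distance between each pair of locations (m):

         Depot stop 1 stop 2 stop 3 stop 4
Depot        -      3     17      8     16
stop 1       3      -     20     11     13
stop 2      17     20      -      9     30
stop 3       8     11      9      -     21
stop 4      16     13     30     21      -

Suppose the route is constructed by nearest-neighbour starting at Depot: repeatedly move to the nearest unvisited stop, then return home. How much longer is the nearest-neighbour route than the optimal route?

Depot: stop 1=3, stop 3=8, stop 4=16, stop 2=17 ⇒ stop 1
stop 1: stop 3=11, stop 4=13, stop 2=20 ⇒ stop 3
stop 3: stop 2=9, stop 4=21 ⇒ stop 2
stop 2: stop 4=30 ⇒ stop 4
NN route Depot → stop 1 → stop 3 → stop 2 → stop 4 → Depot costs 69.
Optimal: Depot → stop 1 → stop 4 → stop 2 → stop 3 → Depot costs 63 (by enumerating all 12 distinct tours).
Excess = 69 − 63 = 6.

6 m longer than the optimal tour.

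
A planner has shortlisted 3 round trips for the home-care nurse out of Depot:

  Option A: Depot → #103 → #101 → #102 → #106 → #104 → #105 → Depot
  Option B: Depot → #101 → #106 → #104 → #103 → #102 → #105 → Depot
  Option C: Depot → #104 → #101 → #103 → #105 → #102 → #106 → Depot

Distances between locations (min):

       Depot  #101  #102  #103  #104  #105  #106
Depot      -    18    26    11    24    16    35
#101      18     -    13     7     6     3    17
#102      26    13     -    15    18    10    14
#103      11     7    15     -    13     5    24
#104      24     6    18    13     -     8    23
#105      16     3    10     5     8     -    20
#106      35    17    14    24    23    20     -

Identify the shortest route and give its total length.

Option A: 11 + 7 + 13 + 14 + 23 + 8 + 16 = 92
Option B: 18 + 17 + 23 + 13 + 15 + 10 + 16 = 112
Option C: 24 + 6 + 7 + 5 + 10 + 14 + 35 = 101

92 min — Option A is the shortest.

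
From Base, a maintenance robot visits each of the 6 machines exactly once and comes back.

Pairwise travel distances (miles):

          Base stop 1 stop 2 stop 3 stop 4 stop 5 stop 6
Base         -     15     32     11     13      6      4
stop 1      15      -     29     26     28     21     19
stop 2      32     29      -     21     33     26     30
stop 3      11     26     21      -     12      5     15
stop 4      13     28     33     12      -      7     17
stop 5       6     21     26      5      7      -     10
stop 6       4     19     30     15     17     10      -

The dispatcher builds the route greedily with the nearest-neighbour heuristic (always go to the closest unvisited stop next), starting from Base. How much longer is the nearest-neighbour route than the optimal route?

Excess over optimum: 22 miles.

Base: stop 6=4, stop 5=6, stop 3=11, stop 4=13, stop 1=15, stop 2=32 ⇒ stop 6
stop 6: stop 5=10, stop 3=15, stop 4=17, stop 1=19, stop 2=30 ⇒ stop 5
stop 5: stop 3=5, stop 4=7, stop 1=21, stop 2=26 ⇒ stop 3
stop 3: stop 4=12, stop 2=21, stop 1=26 ⇒ stop 4
stop 4: stop 1=28, stop 2=33 ⇒ stop 1
stop 1: stop 2=29 ⇒ stop 2
NN route Base → stop 6 → stop 5 → stop 3 → stop 4 → stop 1 → stop 2 → Base costs 120.
Optimal: Base → stop 1 → stop 2 → stop 3 → stop 4 → stop 5 → stop 6 → Base costs 98 (by enumerating all 360 distinct tours).
Excess = 120 − 98 = 22.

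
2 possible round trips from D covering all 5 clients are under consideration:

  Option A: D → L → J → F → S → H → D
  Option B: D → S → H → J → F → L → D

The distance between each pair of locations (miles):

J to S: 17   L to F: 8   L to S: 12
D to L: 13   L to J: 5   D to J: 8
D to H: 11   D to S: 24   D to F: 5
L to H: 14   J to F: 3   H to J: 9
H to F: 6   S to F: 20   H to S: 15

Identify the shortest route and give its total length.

67 miles — Option A is the shortest.

Option A: 13 + 5 + 3 + 20 + 15 + 11 = 67
Option B: 24 + 15 + 9 + 3 + 8 + 13 = 72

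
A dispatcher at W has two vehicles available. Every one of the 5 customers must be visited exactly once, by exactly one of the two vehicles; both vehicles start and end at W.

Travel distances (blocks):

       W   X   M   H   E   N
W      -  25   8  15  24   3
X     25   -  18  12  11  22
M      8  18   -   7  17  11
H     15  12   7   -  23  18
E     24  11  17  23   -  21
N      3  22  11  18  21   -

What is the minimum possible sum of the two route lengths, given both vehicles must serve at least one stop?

68 blocks — the smallest possible combined total.

There are 2^4 − 1 = 15 ways to divide the 5 stops into two non-empty groups. For each, the best each vehicle can do is its own shortest tour through its group:
  {X} + {M, H, E, N}: 50 + 62 = 112
  {M} + {X, H, E, N}: 16 + 62 = 78
  {X, M} + {H, E, N}: 51 + 62 = 113
  {H} + {X, M, E, N}: 30 + 61 = 91
  {X, H} + {M, E, N}: 52 + 49 = 101
  {M, H} + {X, E, N}: 30 + 60 = 90
  … (15 splits in total)
  {X, M, H, E} + {N}: 62 + 6 = 68  ← best
Best: vehicle 1 W → M → H → X → E → W = 62; vehicle 2 W → N → W = 6; combined 68.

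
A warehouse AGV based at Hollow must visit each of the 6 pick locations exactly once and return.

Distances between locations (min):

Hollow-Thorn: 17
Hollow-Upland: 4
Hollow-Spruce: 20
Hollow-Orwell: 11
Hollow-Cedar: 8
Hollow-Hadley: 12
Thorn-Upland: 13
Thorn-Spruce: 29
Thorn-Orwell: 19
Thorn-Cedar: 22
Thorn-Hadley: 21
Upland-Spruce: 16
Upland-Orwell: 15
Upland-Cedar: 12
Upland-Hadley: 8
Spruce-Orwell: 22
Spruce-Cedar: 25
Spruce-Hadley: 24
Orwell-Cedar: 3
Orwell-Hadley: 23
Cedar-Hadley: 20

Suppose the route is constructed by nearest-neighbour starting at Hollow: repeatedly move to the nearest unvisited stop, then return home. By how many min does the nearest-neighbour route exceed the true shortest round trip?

Excess over optimum: 8 min.

From Hollow: Upland=4, Cedar=8, Orwell=11, Hadley=12, Thorn=17, Spruce=20 → choose Upland (4).
From Upland: Hadley=8, Cedar=12, Thorn=13, Orwell=15, Spruce=16 → choose Hadley (8).
From Hadley: Cedar=20, Thorn=21, Orwell=23, Spruce=24 → choose Cedar (20).
From Cedar: Orwell=3, Thorn=22, Spruce=25 → choose Orwell (3).
From Orwell: Thorn=19, Spruce=22 → choose Thorn (19).
From Thorn: Spruce=29 → choose Spruce (29).
NN route Hollow → Upland → Hadley → Cedar → Orwell → Thorn → Spruce → Hollow costs 103.
Optimal: Hollow → Thorn → Upland → Hadley → Spruce → Orwell → Cedar → Hollow costs 95 (by enumerating all 360 distinct tours).
Excess = 103 − 95 = 8.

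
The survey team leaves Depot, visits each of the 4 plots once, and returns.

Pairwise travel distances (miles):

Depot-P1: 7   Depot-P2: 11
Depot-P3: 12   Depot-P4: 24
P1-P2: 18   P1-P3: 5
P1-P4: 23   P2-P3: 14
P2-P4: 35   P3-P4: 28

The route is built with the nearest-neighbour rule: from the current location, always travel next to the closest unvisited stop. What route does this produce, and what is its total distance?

Total distance 85 miles via the nearest-neighbour route Depot → P1 → P3 → P2 → P4 → Depot.

Depot → [P1:7 / P2:11 / P3:12 / P4:24] → P1 (7)
P1 → [P3:5 / P2:18 / P4:23] → P3 (5)
P3 → [P2:14 / P4:28] → P2 (14)
P2 → [P4:35] → P4 (35)
Return P4→Depot: 24.
Total = 7 + 5 + 14 + 35 + 24 = 85.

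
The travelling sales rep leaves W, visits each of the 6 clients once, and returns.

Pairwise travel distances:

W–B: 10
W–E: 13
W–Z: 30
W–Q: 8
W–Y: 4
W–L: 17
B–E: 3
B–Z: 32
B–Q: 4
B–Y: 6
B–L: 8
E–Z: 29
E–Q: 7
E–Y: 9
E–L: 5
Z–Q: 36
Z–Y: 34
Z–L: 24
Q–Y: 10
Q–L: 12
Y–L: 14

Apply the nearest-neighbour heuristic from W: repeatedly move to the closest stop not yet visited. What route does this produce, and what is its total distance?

From W: distances to unvisited — Y=4, Q=8, B=10, E=13, L=17, Z=30. Nearest is Y (4).
From Y: distances to unvisited — B=6, E=9, Q=10, L=14, Z=34. Nearest is B (6).
From B: distances to unvisited — E=3, Q=4, L=8, Z=32. Nearest is E (3).
From E: distances to unvisited — L=5, Q=7, Z=29. Nearest is L (5).
From L: distances to unvisited — Q=12, Z=24. Nearest is Q (12).
From Q: distances to unvisited — Z=36. Nearest is Z (36).
Return Z→W: 30.
Total = 4 + 6 + 3 + 5 + 12 + 36 + 30 = 96.

96 along W → Y → B → E → L → Q → Z → W.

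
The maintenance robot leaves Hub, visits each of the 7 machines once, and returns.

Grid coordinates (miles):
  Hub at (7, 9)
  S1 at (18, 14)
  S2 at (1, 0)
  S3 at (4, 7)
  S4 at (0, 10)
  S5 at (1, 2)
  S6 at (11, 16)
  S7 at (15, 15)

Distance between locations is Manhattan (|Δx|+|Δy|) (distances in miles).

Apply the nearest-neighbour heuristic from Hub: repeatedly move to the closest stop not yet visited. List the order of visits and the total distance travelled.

At Hub the remaining stops are S3 5, S4 8, S6 11, S5 13, S7 14, S2 15, S1 16; go to S3.
At S3 the remaining stops are S4 7, S5 8, S2 10, S6 16, S7 19, S1 21; go to S4.
At S4 the remaining stops are S5 9, S2 11, S6 17, S7 20, S1 22; go to S5.
At S5 the remaining stops are S2 2, S6 24, S7 27, S1 29; go to S2.
At S2 the remaining stops are S6 26, S7 29, S1 31; go to S6.
At S6 the remaining stops are S7 5, S1 9; go to S7.
At S7 the remaining stops are S1 4; go to S1.
Return S1→Hub: 16.
Total = 5 + 7 + 9 + 2 + 26 + 5 + 4 + 16 = 74.

Nearest-neighbour total = 74 miles; route Hub → S3 → S4 → S5 → S2 → S6 → S7 → S1 → Hub.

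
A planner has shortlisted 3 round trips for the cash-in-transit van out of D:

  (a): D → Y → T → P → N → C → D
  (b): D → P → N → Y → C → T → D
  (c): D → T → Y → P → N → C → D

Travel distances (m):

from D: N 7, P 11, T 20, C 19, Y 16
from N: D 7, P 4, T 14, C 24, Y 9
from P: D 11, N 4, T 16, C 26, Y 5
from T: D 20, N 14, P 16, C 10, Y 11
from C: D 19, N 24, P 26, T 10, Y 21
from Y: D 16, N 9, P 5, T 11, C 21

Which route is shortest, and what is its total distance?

Shortest is (b), total 75 m.

(a): 16 + 11 + 16 + 4 + 24 + 19 = 90
(b): 11 + 4 + 9 + 21 + 10 + 20 = 75
(c): 20 + 11 + 5 + 4 + 24 + 19 = 83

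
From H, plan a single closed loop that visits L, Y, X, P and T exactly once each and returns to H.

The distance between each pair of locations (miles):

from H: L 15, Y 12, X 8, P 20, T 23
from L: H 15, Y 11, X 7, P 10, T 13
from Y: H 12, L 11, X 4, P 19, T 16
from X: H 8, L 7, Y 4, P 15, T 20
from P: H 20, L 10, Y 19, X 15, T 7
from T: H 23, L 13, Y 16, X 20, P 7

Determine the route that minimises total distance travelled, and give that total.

Shortest round trip = 60 miles.

With 5 stops there are 5!/2 = 60 distinct round trips (a route and its reverse cost the same).
H - L - Y - X - P - T - H: 15+11+4+15+7+23 = 75
H - L - Y - X - T - P - H: 15+11+4+20+7+20 = 77
H - L - Y - P - X - T - H: 15+11+19+15+20+23 = 103
H - L - Y - P - T - X - H: 15+11+19+7+20+8 = 80
H - L - Y - T - X - P - H: 15+11+16+20+15+20 = 97
H - L - Y - T - P - X - H: 15+11+16+7+15+8 = 72
H - L - X - Y - P - T - H: 15+7+4+19+7+23 = 75
H - L - X - Y - T - P - H: 15+7+4+16+7+20 = 69
H - L - X - P - Y - T - H: 15+7+15+19+16+23 = 95
H - L - X - P - T - Y - H: 15+7+15+7+16+12 = 72
H - L - X - T - Y - P - H: 15+7+20+16+19+20 = 97
H - L - X - T - P - Y - H: 15+7+20+7+19+12 = 80
H - L - P - Y - X - T - H: 15+10+19+4+20+23 = 91
H - L - P - Y - T - X - H: 15+10+19+16+20+8 = 88
… (46 more)
H - L - P - T - Y - X - H: 15+10+7+16+4+8 = 60  ← best
The minimum is 60.
One optimal route: H → L → P → T → Y → X → H (or its reverse).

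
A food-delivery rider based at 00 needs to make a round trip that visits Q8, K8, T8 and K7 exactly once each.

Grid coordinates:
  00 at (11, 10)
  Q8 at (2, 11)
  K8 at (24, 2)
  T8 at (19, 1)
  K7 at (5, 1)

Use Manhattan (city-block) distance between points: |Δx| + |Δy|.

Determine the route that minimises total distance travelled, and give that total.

64 — the shortest possible round trip.

With 4 stops there are 4!/2 = 12 distinct round trips (a route and its reverse cost the same).
00 - Q8 - K8 - T8 - K7 - 00: 10+31+6+14+15 = 76
00 - Q8 - K8 - K7 - T8 - 00: 10+31+20+14+17 = 92
00 - Q8 - T8 - K8 - K7 - 00: 10+27+6+20+15 = 78
00 - Q8 - T8 - K7 - K8 - 00: 10+27+14+20+21 = 92
00 - Q8 - K7 - K8 - T8 - 00: 10+13+20+6+17 = 66
00 - Q8 - K7 - T8 - K8 - 00: 10+13+14+6+21 = 64
00 - K8 - Q8 - T8 - K7 - 00: 21+31+27+14+15 = 108
00 - K8 - Q8 - K7 - T8 - 00: 21+31+13+14+17 = 96
00 - K8 - T8 - Q8 - K7 - 00: 21+6+27+13+15 = 82
00 - K8 - K7 - Q8 - T8 - 00: 21+20+13+27+17 = 98
00 - T8 - Q8 - K8 - K7 - 00: 17+27+31+20+15 = 110
00 - T8 - K8 - Q8 - K7 - 00: 17+6+31+13+15 = 82
The minimum is 64.
One optimal route: 00 → Q8 → K7 → T8 → K8 → 00 (or its reverse).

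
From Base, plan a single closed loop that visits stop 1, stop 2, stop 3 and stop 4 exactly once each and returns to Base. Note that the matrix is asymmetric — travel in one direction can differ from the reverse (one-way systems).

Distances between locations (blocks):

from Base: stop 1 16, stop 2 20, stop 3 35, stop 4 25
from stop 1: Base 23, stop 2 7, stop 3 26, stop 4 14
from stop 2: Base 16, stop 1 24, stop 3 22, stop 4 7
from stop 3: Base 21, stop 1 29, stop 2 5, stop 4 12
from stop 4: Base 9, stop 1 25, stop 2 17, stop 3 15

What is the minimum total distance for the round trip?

Base → stop 1 → stop 2 → stop 3 → stop 4 → Base: 16+7+22+12+9 = 66
Base → stop 1 → stop 2 → stop 4 → stop 3 → Base: 16+7+7+15+21 = 66
Base → stop 1 → stop 3 → stop 2 → stop 4 → Base: 16+26+5+7+9 = 63
Base → stop 1 → stop 3 → stop 4 → stop 2 → Base: 16+26+12+17+16 = 87
Base → stop 1 → stop 4 → stop 2 → stop 3 → Base: 16+14+17+22+21 = 90
Base → stop 1 → stop 4 → stop 3 → stop 2 → Base: 16+14+15+5+16 = 66
Base → stop 2 → stop 1 → stop 3 → stop 4 → Base: 20+24+26+12+9 = 91
Base → stop 2 → stop 1 → stop 4 → stop 3 → Base: 20+24+14+15+21 = 94
Base → stop 2 → stop 3 → stop 1 → stop 4 → Base: 20+22+29+14+9 = 94
Base → stop 2 → stop 3 → stop 4 → stop 1 → Base: 20+22+12+25+23 = 102
Base → stop 2 → stop 4 → stop 1 → stop 3 → Base: 20+7+25+26+21 = 99
Base → stop 2 → stop 4 → stop 3 → stop 1 → Base: 20+7+15+29+23 = 94
Base → stop 3 → stop 1 → stop 2 → stop 4 → Base: 35+29+7+7+9 = 87
Base → stop 3 → stop 1 → stop 4 → stop 2 → Base: 35+29+14+17+16 = 111
… (10 more)
The minimum is 63.
One optimal route: Base → stop 1 → stop 3 → stop 2 → stop 4 → Base.

Shortest round trip = 63 blocks.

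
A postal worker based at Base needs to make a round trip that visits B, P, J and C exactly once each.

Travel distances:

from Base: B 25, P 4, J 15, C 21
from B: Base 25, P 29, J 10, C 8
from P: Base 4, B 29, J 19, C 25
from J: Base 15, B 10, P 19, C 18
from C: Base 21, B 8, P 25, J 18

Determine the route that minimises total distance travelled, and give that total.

62 — the shortest possible round trip.

Base→B→P→J→C→Base: 25+29+19+18+21 = 112
Base→B→P→C→J→Base: 25+29+25+18+15 = 112
Base→B→J→P→C→Base: 25+10+19+25+21 = 100
Base→B→J→C→P→Base: 25+10+18+25+4 = 82
Base→B→C→P→J→Base: 25+8+25+19+15 = 92
Base→B→C→J→P→Base: 25+8+18+19+4 = 74
Base→P→B→J→C→Base: 4+29+10+18+21 = 82
Base→P→B→C→J→Base: 4+29+8+18+15 = 74
Base→P→J→B→C→Base: 4+19+10+8+21 = 62
Base→P→C→B→J→Base: 4+25+8+10+15 = 62
Base→J→B→P→C→Base: 15+10+29+25+21 = 100
Base→J→P→B→C→Base: 15+19+29+8+21 = 92
The minimum is 62.
One optimal route: Base → P → J → B → C → Base (or its reverse).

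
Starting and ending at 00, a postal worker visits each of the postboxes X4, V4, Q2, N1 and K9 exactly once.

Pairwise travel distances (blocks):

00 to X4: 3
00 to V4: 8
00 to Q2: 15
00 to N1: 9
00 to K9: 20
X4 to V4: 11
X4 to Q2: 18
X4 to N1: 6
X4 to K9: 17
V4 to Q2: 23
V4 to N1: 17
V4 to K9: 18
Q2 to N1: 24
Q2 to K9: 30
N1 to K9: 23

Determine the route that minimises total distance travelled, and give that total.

Shortest round trip = 88 blocks.

There are 60 distinct closed tours to check (reversals are equivalent).
00 → X4 → V4 → Q2 → N1 → K9 → 00: 3+11+23+24+23+20 = 104
00 → X4 → V4 → Q2 → K9 → N1 → 00: 3+11+23+30+23+9 = 99
00 → X4 → V4 → N1 → Q2 → K9 → 00: 3+11+17+24+30+20 = 105
00 → X4 → V4 → N1 → K9 → Q2 → 00: 3+11+17+23+30+15 = 99
00 → X4 → V4 → K9 → Q2 → N1 → 00: 3+11+18+30+24+9 = 95
00 → X4 → V4 → K9 → N1 → Q2 → 00: 3+11+18+23+24+15 = 94
00 → X4 → Q2 → V4 → N1 → K9 → 00: 3+18+23+17+23+20 = 104
00 → X4 → Q2 → V4 → K9 → N1 → 00: 3+18+23+18+23+9 = 94
00 → X4 → Q2 → N1 → V4 → K9 → 00: 3+18+24+17+18+20 = 100
00 → X4 → Q2 → N1 → K9 → V4 → 00: 3+18+24+23+18+8 = 94
00 → X4 → Q2 → K9 → V4 → N1 → 00: 3+18+30+18+17+9 = 95
00 → X4 → Q2 → K9 → N1 → V4 → 00: 3+18+30+23+17+8 = 99
00 → X4 → N1 → V4 → Q2 → K9 → 00: 3+6+17+23+30+20 = 99
00 → X4 → N1 → V4 → K9 → Q2 → 00: 3+6+17+18+30+15 = 89
… (46 more)
00 → X4 → N1 → K9 → V4 → Q2 → 00: 3+6+23+18+23+15 = 88  ← best
The minimum is 88.
One optimal route: 00 → X4 → N1 → K9 → V4 → Q2 → 00 (or its reverse).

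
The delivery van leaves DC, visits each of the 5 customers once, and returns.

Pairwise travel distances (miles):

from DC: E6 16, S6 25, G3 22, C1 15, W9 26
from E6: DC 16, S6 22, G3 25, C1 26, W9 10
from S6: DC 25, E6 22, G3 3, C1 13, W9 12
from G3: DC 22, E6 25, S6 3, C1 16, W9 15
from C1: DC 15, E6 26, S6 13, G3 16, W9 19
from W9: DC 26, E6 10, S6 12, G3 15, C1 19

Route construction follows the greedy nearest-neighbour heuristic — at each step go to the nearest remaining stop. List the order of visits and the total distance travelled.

DC → [C1:15 / E6:16 / G3:22 / S6:25 / W9:26] → C1 (15)
C1 → [S6:13 / G3:16 / W9:19 / E6:26] → S6 (13)
S6 → [G3:3 / W9:12 / E6:22] → G3 (3)
G3 → [W9:15 / E6:25] → W9 (15)
W9 → [E6:10] → E6 (10)
Return E6→DC: 16.
Total = 15 + 13 + 3 + 15 + 10 + 16 = 72.

Nearest-neighbour total = 72 miles; route DC → C1 → S6 → G3 → W9 → E6 → DC.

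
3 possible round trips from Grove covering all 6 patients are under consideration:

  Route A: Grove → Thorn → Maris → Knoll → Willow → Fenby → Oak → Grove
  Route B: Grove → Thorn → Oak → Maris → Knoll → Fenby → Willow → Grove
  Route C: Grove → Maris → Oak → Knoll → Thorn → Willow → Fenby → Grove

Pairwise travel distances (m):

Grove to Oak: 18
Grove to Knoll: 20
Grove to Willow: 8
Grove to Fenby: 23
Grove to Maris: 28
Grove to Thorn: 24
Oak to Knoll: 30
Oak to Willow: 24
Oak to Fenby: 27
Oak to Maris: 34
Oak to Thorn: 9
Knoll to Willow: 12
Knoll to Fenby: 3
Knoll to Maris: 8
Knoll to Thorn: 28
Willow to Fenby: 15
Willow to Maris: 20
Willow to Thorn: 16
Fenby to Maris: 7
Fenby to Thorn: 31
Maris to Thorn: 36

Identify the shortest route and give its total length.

Shortest is Route B, total 101 m.

Route A: 24 + 36 + 8 + 12 + 15 + 27 + 18 = 140
Route B: 24 + 9 + 34 + 8 + 3 + 15 + 8 = 101
Route C: 28 + 34 + 30 + 28 + 16 + 15 + 23 = 174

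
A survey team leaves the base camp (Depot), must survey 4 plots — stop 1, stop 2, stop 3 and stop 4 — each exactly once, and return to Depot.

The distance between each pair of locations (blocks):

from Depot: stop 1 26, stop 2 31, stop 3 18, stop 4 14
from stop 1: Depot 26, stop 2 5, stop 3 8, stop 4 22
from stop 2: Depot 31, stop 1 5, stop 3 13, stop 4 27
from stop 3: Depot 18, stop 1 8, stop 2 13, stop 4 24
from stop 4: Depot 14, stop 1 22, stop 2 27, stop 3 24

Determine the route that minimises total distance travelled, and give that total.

Minimum total distance: 72 blocks.

There are 12 distinct closed tours to check (reversals are equivalent).
Depot→stop 1→stop 2→stop 3→stop 4→Depot: 26+5+13+24+14 = 82
Depot→stop 1→stop 2→stop 4→stop 3→Depot: 26+5+27+24+18 = 100
Depot→stop 1→stop 3→stop 2→stop 4→Depot: 26+8+13+27+14 = 88
Depot→stop 1→stop 3→stop 4→stop 2→Depot: 26+8+24+27+31 = 116
Depot→stop 1→stop 4→stop 2→stop 3→Depot: 26+22+27+13+18 = 106
Depot→stop 1→stop 4→stop 3→stop 2→Depot: 26+22+24+13+31 = 116
Depot→stop 2→stop 1→stop 3→stop 4→Depot: 31+5+8+24+14 = 82
Depot→stop 2→stop 1→stop 4→stop 3→Depot: 31+5+22+24+18 = 100
Depot→stop 2→stop 3→stop 1→stop 4→Depot: 31+13+8+22+14 = 88
Depot→stop 2→stop 4→stop 1→stop 3→Depot: 31+27+22+8+18 = 106
Depot→stop 3→stop 1→stop 2→stop 4→Depot: 18+8+5+27+14 = 72
Depot→stop 3→stop 2→stop 1→stop 4→Depot: 18+13+5+22+14 = 72
The minimum is 72.
One optimal route: Depot → stop 3 → stop 1 → stop 2 → stop 4 → Depot (or its reverse).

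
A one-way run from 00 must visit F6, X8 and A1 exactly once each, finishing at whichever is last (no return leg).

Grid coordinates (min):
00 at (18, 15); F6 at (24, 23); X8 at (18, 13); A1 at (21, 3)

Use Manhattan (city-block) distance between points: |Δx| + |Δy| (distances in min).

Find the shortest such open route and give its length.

There are 3! = 6 possible orderings.
00 - F6 - X8 - A1: 14+16+13 = 43
00 - F6 - A1 - X8: 14+23+13 = 50
00 - X8 - F6 - A1: 2+16+23 = 41
00 - X8 - A1 - F6: 2+13+23 = 38
00 - A1 - F6 - X8: 15+23+16 = 54
00 - A1 - X8 - F6: 15+13+16 = 44
The minimum is 38.
One shortest path: 00 → X8 → A1 → F6.

38 min — the minimum one-way total.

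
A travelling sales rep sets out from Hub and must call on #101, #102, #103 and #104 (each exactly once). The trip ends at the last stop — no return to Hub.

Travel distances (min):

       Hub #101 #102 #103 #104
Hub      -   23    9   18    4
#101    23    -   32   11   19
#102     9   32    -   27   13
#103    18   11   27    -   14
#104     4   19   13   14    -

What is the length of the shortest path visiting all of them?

There are 4! = 24 possible orderings.
Hub → #101 → #102 → #103 → #104: 23+32+27+14 = 96
Hub → #101 → #102 → #104 → #103: 23+32+13+14 = 82
Hub → #101 → #103 → #102 → #104: 23+11+27+13 = 74
Hub → #101 → #103 → #104 → #102: 23+11+14+13 = 61
Hub → #101 → #104 → #102 → #103: 23+19+13+27 = 82
Hub → #101 → #104 → #103 → #102: 23+19+14+27 = 83
Hub → #102 → #101 → #103 → #104: 9+32+11+14 = 66
Hub → #102 → #101 → #104 → #103: 9+32+19+14 = 74
Hub → #102 → #103 → #101 → #104: 9+27+11+19 = 66
Hub → #102 → #103 → #104 → #101: 9+27+14+19 = 69
Hub → #102 → #104 → #101 → #103: 9+13+19+11 = 52
Hub → #102 → #104 → #103 → #101: 9+13+14+11 = 47
Hub → #103 → #101 → #102 → #104: 18+11+32+13 = 74
Hub → #103 → #101 → #104 → #102: 18+11+19+13 = 61
… (10 more)
The minimum is 47.
One shortest path: Hub → #102 → #104 → #103 → #101.

Shortest open route: 47 min.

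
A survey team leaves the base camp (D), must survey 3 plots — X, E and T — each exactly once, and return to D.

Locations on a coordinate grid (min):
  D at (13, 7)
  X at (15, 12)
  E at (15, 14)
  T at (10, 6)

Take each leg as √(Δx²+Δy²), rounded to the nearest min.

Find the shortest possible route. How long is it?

19 min — the shortest possible round trip.

With 3 stops there are 3!/2 = 3 distinct round trips (a route and its reverse cost the same).
D - X - E - T - D: 5+2+9+3 = 19
D - X - T - E - D: 5+8+9+7 = 29
D - E - X - T - D: 7+2+8+3 = 20
The minimum is 19.
One optimal route: D → X → E → T → D (or its reverse).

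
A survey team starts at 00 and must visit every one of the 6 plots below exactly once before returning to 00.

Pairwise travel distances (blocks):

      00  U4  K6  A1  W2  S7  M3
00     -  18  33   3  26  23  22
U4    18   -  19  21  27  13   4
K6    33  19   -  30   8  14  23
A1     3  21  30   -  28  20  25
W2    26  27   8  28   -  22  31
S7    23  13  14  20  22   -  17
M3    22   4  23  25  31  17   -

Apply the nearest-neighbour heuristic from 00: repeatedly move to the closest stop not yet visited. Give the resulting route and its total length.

Nearest-neighbour total = 97 blocks; route 00 → A1 → S7 → U4 → M3 → K6 → W2 → 00.

At 00 the remaining stops are A1 3, U4 18, M3 22, S7 23, W2 26, K6 33; go to A1.
At A1 the remaining stops are S7 20, U4 21, M3 25, W2 28, K6 30; go to S7.
At S7 the remaining stops are U4 13, K6 14, M3 17, W2 22; go to U4.
At U4 the remaining stops are M3 4, K6 19, W2 27; go to M3.
At M3 the remaining stops are K6 23, W2 31; go to K6.
At K6 the remaining stops are W2 8; go to W2.
Return W2→00: 26.
Total = 3 + 20 + 13 + 4 + 23 + 8 + 26 = 97.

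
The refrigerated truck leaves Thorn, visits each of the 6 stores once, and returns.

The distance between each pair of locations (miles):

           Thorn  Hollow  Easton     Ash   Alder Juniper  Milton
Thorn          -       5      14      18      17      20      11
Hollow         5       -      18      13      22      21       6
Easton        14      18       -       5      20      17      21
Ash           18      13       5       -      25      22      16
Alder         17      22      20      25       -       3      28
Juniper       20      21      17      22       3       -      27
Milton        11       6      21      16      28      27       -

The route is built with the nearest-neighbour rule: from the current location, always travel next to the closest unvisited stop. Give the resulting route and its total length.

From Thorn: distances to unvisited — Hollow=5, Milton=11, Easton=14, Alder=17, Ash=18, Juniper=20. Nearest is Hollow (5).
From Hollow: distances to unvisited — Milton=6, Ash=13, Easton=18, Juniper=21, Alder=22. Nearest is Milton (6).
From Milton: distances to unvisited — Ash=16, Easton=21, Juniper=27, Alder=28. Nearest is Ash (16).
From Ash: distances to unvisited — Easton=5, Juniper=22, Alder=25. Nearest is Easton (5).
From Easton: distances to unvisited — Juniper=17, Alder=20. Nearest is Juniper (17).
From Juniper: distances to unvisited — Alder=3. Nearest is Alder (3).
Return Alder→Thorn: 17.
Total = 5 + 6 + 16 + 5 + 17 + 3 + 17 = 69.

Nearest-neighbour total = 69 miles; route Thorn → Hollow → Milton → Ash → Easton → Juniper → Alder → Thorn.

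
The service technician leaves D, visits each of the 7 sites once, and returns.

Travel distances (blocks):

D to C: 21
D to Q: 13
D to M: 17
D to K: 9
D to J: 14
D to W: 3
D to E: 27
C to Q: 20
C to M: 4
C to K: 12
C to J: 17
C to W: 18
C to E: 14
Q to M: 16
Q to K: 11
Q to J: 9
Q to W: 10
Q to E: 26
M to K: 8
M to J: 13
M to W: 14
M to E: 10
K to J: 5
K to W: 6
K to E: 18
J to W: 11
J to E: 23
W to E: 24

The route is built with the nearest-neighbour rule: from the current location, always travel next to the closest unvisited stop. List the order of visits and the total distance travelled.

Total distance 84 blocks via the nearest-neighbour route D → W → K → J → Q → M → C → E → D.

D → [W:3 / K:9 / Q:13 / J:14 / M:17 / C:21 / E:27] → W (3)
W → [K:6 / Q:10 / J:11 / M:14 / C:18 / E:24] → K (6)
K → [J:5 / M:8 / Q:11 / C:12 / E:18] → J (5)
J → [Q:9 / M:13 / C:17 / E:23] → Q (9)
Q → [M:16 / C:20 / E:26] → M (16)
M → [C:4 / E:10] → C (4)
C → [E:14] → E (14)
Return E→D: 27.
Total = 3 + 6 + 5 + 9 + 16 + 4 + 14 + 27 = 84.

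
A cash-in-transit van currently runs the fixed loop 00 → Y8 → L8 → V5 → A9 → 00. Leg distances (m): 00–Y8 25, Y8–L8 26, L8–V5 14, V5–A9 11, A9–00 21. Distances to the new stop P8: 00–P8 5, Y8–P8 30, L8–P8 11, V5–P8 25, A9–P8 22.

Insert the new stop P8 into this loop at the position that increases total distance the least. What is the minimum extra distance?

Insertion cost between consecutive stops i–j is d(i,P8) + d(P8,j) − d(i,j):
  between 00 and Y8: 5 + 30 − 25 = 10
  between Y8 and L8: 30 + 11 − 26 = 15
  between L8 and V5: 11 + 25 − 14 = 22
  between V5 and A9: 25 + 22 − 11 = 36
  between A9 and 00: 22 + 5 − 21 = 6
Cheapest insertion is between A9 and 00, adding 6.
New total = 97 + 6 = 103.

Minimum extra distance: 6 m, inserting P8 between A9 and 00.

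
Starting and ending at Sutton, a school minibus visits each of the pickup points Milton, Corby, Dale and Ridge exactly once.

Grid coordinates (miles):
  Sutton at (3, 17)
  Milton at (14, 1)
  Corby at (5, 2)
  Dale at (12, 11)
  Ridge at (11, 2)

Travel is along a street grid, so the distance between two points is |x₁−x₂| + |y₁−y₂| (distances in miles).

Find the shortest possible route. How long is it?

Sutton - Milton - Corby - Dale - Ridge - Sutton: 27+10+16+10+23 = 86
Sutton - Milton - Corby - Ridge - Dale - Sutton: 27+10+6+10+15 = 68
Sutton - Milton - Dale - Corby - Ridge - Sutton: 27+12+16+6+23 = 84
Sutton - Milton - Dale - Ridge - Corby - Sutton: 27+12+10+6+17 = 72
Sutton - Milton - Ridge - Corby - Dale - Sutton: 27+4+6+16+15 = 68
Sutton - Milton - Ridge - Dale - Corby - Sutton: 27+4+10+16+17 = 74
Sutton - Corby - Milton - Dale - Ridge - Sutton: 17+10+12+10+23 = 72
Sutton - Corby - Milton - Ridge - Dale - Sutton: 17+10+4+10+15 = 56
Sutton - Corby - Dale - Milton - Ridge - Sutton: 17+16+12+4+23 = 72
Sutton - Corby - Ridge - Milton - Dale - Sutton: 17+6+4+12+15 = 54
Sutton - Dale - Milton - Corby - Ridge - Sutton: 15+12+10+6+23 = 66
Sutton - Dale - Corby - Milton - Ridge - Sutton: 15+16+10+4+23 = 68
The minimum is 54.
One optimal route: Sutton → Corby → Ridge → Milton → Dale → Sutton (or its reverse).

Shortest round trip = 54 miles.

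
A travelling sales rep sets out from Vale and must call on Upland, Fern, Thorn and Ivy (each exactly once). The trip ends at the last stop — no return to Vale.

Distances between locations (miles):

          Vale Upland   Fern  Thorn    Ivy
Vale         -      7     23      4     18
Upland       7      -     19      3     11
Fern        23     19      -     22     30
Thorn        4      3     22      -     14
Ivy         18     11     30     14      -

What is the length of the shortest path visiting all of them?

There are 4! = 24 possible orderings.
Vale → Upland → Fern → Thorn → Ivy: 7+19+22+14 = 62
Vale → Upland → Fern → Ivy → Thorn: 7+19+30+14 = 70
Vale → Upland → Thorn → Fern → Ivy: 7+3+22+30 = 62
Vale → Upland → Thorn → Ivy → Fern: 7+3+14+30 = 54
Vale → Upland → Ivy → Fern → Thorn: 7+11+30+22 = 70
Vale → Upland → Ivy → Thorn → Fern: 7+11+14+22 = 54
Vale → Fern → Upland → Thorn → Ivy: 23+19+3+14 = 59
Vale → Fern → Upland → Ivy → Thorn: 23+19+11+14 = 67
Vale → Fern → Thorn → Upland → Ivy: 23+22+3+11 = 59
Vale → Fern → Thorn → Ivy → Upland: 23+22+14+11 = 70
Vale → Fern → Ivy → Upland → Thorn: 23+30+11+3 = 67
Vale → Fern → Ivy → Thorn → Upland: 23+30+14+3 = 70
Vale → Thorn → Upland → Fern → Ivy: 4+3+19+30 = 56
Vale → Thorn → Upland → Ivy → Fern: 4+3+11+30 = 48
… (10 more)
The minimum is 48.
One shortest path: Vale → Thorn → Upland → Ivy → Fern.

Shortest open route: 48 miles.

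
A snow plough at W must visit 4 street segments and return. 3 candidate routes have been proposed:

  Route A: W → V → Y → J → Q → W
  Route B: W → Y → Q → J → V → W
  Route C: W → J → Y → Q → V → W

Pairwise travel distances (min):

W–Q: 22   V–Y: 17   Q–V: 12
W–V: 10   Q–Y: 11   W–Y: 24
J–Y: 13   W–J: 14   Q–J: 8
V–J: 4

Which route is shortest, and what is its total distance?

57 min — Route B is the shortest.

Route A: 10 + 17 + 13 + 8 + 22 = 70
Route B: 24 + 11 + 8 + 4 + 10 = 57
Route C: 14 + 13 + 11 + 12 + 10 = 60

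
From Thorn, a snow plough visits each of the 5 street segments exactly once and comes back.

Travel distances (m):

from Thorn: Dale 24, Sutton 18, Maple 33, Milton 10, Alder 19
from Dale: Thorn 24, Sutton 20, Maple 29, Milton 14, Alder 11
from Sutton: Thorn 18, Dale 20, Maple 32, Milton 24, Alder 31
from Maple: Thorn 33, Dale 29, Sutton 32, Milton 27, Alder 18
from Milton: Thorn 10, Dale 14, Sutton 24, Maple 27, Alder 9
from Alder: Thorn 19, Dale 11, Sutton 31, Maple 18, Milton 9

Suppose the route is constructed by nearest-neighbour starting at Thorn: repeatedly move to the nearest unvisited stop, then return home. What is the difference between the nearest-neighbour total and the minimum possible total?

Thorn: Milton=10, Sutton=18, Alder=19, Dale=24, Maple=33 ⇒ Milton
Milton: Alder=9, Dale=14, Sutton=24, Maple=27 ⇒ Alder
Alder: Dale=11, Maple=18, Sutton=31 ⇒ Dale
Dale: Sutton=20, Maple=29 ⇒ Sutton
Sutton: Maple=32 ⇒ Maple
NN route Thorn → Milton → Alder → Dale → Sutton → Maple → Thorn costs 115.
Optimal: Thorn → Sutton → Maple → Alder → Dale → Milton → Thorn costs 103 (by enumerating all 60 distinct tours).
Excess = 115 − 103 = 12.

Excess over optimum: 12 m.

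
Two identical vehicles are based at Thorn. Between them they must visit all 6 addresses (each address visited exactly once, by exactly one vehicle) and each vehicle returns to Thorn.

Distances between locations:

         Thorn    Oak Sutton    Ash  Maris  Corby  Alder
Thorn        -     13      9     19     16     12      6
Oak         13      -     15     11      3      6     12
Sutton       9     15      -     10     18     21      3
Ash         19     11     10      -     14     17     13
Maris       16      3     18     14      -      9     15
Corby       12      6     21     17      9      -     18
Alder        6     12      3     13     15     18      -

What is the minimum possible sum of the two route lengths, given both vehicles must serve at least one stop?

Check every non-empty split of the stops between the two vehicles; for each half take its own optimal tour:
  {Oak} + {Sutton, Ash, Maris, Corby, Alder}: 26 + 54 = 80
  {Sutton} + {Oak, Ash, Maris, Corby, Alder}: 18 + 54 = 72
  {Oak, Sutton} + {Ash, Maris, Corby, Alder}: 37 + 54 = 91
  {Ash} + {Oak, Sutton, Maris, Corby, Alder}: 38 + 48 = 86
  {Oak, Ash} + {Sutton, Maris, Corby, Alder}: 43 + 48 = 91
  {Sutton, Ash} + {Oak, Maris, Corby, Alder}: 38 + 42 = 80
  … (31 splits in total)
  {Oak, Sutton, Ash, Maris, Corby} + {Alder}: 54 + 12 = 66  ← best
Best: vehicle 1 Thorn → Sutton → Ash → Oak → Maris → Corby → Thorn = 54; vehicle 2 Thorn → Alder → Thorn = 12; combined 66.

Minimum combined distance: 66.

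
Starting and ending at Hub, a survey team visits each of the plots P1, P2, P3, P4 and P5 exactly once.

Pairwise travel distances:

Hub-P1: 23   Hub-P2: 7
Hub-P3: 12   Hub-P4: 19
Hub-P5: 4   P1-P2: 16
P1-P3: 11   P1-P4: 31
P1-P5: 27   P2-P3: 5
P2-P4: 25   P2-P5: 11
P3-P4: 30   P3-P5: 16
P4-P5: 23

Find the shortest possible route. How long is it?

Hub - P1 - P2 - P3 - P4 - P5 - Hub: 23+16+5+30+23+4 = 101
Hub - P1 - P2 - P3 - P5 - P4 - Hub: 23+16+5+16+23+19 = 102
Hub - P1 - P2 - P4 - P3 - P5 - Hub: 23+16+25+30+16+4 = 114
Hub - P1 - P2 - P4 - P5 - P3 - Hub: 23+16+25+23+16+12 = 115
Hub - P1 - P2 - P5 - P3 - P4 - Hub: 23+16+11+16+30+19 = 115
Hub - P1 - P2 - P5 - P4 - P3 - Hub: 23+16+11+23+30+12 = 115
Hub - P1 - P3 - P2 - P4 - P5 - Hub: 23+11+5+25+23+4 = 91
Hub - P1 - P3 - P2 - P5 - P4 - Hub: 23+11+5+11+23+19 = 92
Hub - P1 - P3 - P4 - P2 - P5 - Hub: 23+11+30+25+11+4 = 104
Hub - P1 - P3 - P4 - P5 - P2 - Hub: 23+11+30+23+11+7 = 105
Hub - P1 - P3 - P5 - P2 - P4 - Hub: 23+11+16+11+25+19 = 105
Hub - P1 - P3 - P5 - P4 - P2 - Hub: 23+11+16+23+25+7 = 105
Hub - P1 - P4 - P2 - P3 - P5 - Hub: 23+31+25+5+16+4 = 104
Hub - P1 - P4 - P2 - P5 - P3 - Hub: 23+31+25+11+16+12 = 118
… (46 more)
Hub - P2 - P3 - P1 - P4 - P5 - Hub: 7+5+11+31+23+4 = 81  ← best
The minimum is 81.
One optimal route: Hub → P2 → P3 → P1 → P4 → P5 → Hub (or its reverse).

Minimum total distance: 81.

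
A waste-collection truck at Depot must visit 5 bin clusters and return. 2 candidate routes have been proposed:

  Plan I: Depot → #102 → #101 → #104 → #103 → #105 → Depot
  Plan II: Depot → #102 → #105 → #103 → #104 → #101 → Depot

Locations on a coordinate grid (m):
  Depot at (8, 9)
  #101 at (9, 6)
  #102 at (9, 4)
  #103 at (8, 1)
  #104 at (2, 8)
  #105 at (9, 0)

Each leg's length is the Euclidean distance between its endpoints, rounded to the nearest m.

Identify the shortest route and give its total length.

Shortest is Plan II, total 29 m.

Plan I: 5 + 2 + 7 + 9 + 1 + 9 = 33
Plan II: 5 + 4 + 1 + 9 + 7 + 3 = 29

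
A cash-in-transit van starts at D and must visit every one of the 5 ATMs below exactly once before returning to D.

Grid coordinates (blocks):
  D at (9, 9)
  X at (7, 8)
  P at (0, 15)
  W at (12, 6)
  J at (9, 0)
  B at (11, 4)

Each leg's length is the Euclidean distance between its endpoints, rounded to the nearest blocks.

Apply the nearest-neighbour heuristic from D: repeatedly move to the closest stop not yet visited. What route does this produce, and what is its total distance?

Total distance 41 blocks via the nearest-neighbour route D → X → W → B → J → P → D.

At D the remaining stops are X 2, W 4, B 5, J 9, P 11; go to X.
At X the remaining stops are W 5, B 6, J 8, P 10; go to W.
At W the remaining stops are B 2, J 7, P 15; go to B.
At B the remaining stops are J 4, P 16; go to J.
At J the remaining stops are P 17; go to P.
Return P→D: 11.
Total = 2 + 5 + 2 + 4 + 17 + 11 = 41.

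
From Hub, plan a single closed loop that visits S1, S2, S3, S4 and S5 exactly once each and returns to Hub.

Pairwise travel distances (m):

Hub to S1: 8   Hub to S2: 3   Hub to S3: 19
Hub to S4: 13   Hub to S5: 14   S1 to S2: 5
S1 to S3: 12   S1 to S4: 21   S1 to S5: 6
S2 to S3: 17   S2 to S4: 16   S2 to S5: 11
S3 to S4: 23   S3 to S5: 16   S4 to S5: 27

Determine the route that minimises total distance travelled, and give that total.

With 5 stops there are 5!/2 = 60 distinct round trips (a route and its reverse cost the same).
Hub-S1-S2-S3-S4-S5-Hub: 8+5+17+23+27+14 = 94
Hub-S1-S2-S3-S5-S4-Hub: 8+5+17+16+27+13 = 86
Hub-S1-S2-S4-S3-S5-Hub: 8+5+16+23+16+14 = 82
Hub-S1-S2-S4-S5-S3-Hub: 8+5+16+27+16+19 = 91
Hub-S1-S2-S5-S3-S4-Hub: 8+5+11+16+23+13 = 76
Hub-S1-S2-S5-S4-S3-Hub: 8+5+11+27+23+19 = 93
Hub-S1-S3-S2-S4-S5-Hub: 8+12+17+16+27+14 = 94
Hub-S1-S3-S2-S5-S4-Hub: 8+12+17+11+27+13 = 88
Hub-S1-S3-S4-S2-S5-Hub: 8+12+23+16+11+14 = 84
Hub-S1-S3-S4-S5-S2-Hub: 8+12+23+27+11+3 = 84
Hub-S1-S3-S5-S2-S4-Hub: 8+12+16+11+16+13 = 76
Hub-S1-S3-S5-S4-S2-Hub: 8+12+16+27+16+3 = 82
Hub-S1-S4-S2-S3-S5-Hub: 8+21+16+17+16+14 = 92
Hub-S1-S4-S2-S5-S3-Hub: 8+21+16+11+16+19 = 91
… (46 more)
Hub-S2-S1-S5-S3-S4-Hub: 3+5+6+16+23+13 = 66  ← best
The minimum is 66.
One optimal route: Hub → S2 → S1 → S5 → S3 → S4 → Hub (or its reverse).

Minimum total distance: 66 m.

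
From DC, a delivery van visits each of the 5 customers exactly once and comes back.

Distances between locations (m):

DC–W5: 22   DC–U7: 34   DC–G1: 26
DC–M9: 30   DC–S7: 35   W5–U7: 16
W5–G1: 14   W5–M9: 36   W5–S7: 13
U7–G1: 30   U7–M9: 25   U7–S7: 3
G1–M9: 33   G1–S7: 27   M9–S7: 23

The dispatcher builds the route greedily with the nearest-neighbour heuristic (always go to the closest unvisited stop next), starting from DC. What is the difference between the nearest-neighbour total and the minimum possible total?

Excess over optimum: 11 m.

DC: W5=22, G1=26, M9=30, U7=34, S7=35 ⇒ W5
W5: S7=13, G1=14, U7=16, M9=36 ⇒ S7
S7: U7=3, M9=23, G1=27 ⇒ U7
U7: M9=25, G1=30 ⇒ M9
M9: G1=33 ⇒ G1
NN route DC → W5 → S7 → U7 → M9 → G1 → DC costs 122.
Optimal: DC → G1 → W5 → S7 → U7 → M9 → DC costs 111 (by enumerating all 60 distinct tours).
Excess = 122 − 111 = 11.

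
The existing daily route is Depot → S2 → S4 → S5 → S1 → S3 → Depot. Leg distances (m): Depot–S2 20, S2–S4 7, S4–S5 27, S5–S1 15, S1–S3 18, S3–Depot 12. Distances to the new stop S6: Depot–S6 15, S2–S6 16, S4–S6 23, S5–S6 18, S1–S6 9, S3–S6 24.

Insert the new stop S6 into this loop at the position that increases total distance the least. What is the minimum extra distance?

Insertion cost between consecutive stops i–j is d(i,S6) + d(S6,j) − d(i,j):
  between Depot and S2: 15 + 16 − 20 = 11
  between S2 and S4: 16 + 23 − 7 = 32
  between S4 and S5: 23 + 18 − 27 = 14
  between S5 and S1: 18 + 9 − 15 = 12
  between S1 and S3: 9 + 24 − 18 = 15
  between S3 and Depot: 24 + 15 − 12 = 27
Cheapest insertion is between Depot and S2, adding 11.
New total = 99 + 11 = 110.

Adding 11 m by placing S6 on the Depot–S2 leg.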